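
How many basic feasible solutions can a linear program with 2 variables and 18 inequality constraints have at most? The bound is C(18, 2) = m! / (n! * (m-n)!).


Each vertex corresponds to some choice of n active constraints out of m, so the number of vertices is at most C(m, n) = m! / (n!(m-n)!).
m = 18, n = 2
Numerator: 18 * 17
Denominator: 2! = 2
C(18, 2) = 153


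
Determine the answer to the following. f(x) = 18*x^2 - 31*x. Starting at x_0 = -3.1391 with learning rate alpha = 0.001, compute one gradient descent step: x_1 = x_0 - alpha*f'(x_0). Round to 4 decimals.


We compute the gradient at x_0 and apply the update.
f'(x) = 36*x - 31
f'(-3.1391) = 36*-3.1391 - 31 = -144.0076
x_1 = -3.1391 - 0.001*-144.0076 = -2.9951


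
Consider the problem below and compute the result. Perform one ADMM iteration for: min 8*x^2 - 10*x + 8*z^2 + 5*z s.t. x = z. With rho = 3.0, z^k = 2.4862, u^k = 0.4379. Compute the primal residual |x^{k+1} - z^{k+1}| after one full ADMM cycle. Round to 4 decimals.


ADMM iteration with rho = 3.0, z^k = 2.4862, u^k = 0.4379
Step 1: x-update.
Minimize 8*x^2 - 10*x + (3.0/2)*(x - 2.4862 + 0.4379)^2
FOC: (2*8 + 3.0)*x = 10 + 3.0*(2.4862 - 0.4379)
x^{k+1} = 0.8497
Step 2: z-update.
Minimize 8*z^2 + 5*z + (3.0/2)*(0.8497 - z + 0.4379)^2
FOC: (2*8 + 3.0)*z = -5 + 3.0*(0.8497 + 0.4379)
z^{k+1} = -0.0598
Step 3: u-update.
u^{k+1} = 0.4379 + 0.8497 + 0.0598 = 1.3475
Step 4: Primal residual = |0.8497 + 0.0598| = 0.9096


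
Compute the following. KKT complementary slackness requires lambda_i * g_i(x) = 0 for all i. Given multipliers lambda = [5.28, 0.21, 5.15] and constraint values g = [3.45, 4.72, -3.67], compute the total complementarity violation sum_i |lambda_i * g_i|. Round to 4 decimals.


KKT complementary slackness check:
lambda_1 * g_1 = 5.28 * 3.45 = 18.216
lambda_2 * g_2 = 0.21 * 4.72 = 0.9912
lambda_3 * g_3 = 5.15 * -3.67 = -18.9005
Total violation = 18.216 + 0.9912 + 18.9005 = 38.1077


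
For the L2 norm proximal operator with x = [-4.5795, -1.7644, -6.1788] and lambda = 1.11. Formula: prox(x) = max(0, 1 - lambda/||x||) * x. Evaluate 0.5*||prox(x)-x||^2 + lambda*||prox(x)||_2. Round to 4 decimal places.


Step 1: Compute ||x||.
||x|| = 7.8907
Step 2: Compute scaling factor.
scale = max(0, 1 - 1.11/7.8907) = 0.8593
Step 3: prox(x) = [-3.9353, -1.5162, -5.3096]
||prox(x)|| = 6.7807
Step 4: Proximal objective.
0.5*||prox-x||^2 = 0.6161
lambda*||prox|| = 7.5266
Total = 8.1426


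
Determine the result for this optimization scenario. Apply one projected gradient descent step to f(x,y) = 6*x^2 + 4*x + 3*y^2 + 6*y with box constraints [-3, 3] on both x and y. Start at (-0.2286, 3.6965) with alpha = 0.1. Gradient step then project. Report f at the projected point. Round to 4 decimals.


Step 1: Compute gradient at (-0.2286, 3.6965).
grad_x = 2*6*-0.2286 + 4 = 1.2568
grad_y = 2*3*3.6965 + 6 = 28.179
Step 2: Gradient step.
x_raw = -0.2286 - 0.1*1.2568 = -0.3543
y_raw = 3.6965 - 0.1*28.179 = 0.8786
Step 3: Project onto [-3, 3].
x_proj = clip(-0.3543) = -0.3543
y_proj = clip(0.8786) = 0.8786
Step 4: Evaluate f.
f(-0.3543, 0.8786) = 6.9234


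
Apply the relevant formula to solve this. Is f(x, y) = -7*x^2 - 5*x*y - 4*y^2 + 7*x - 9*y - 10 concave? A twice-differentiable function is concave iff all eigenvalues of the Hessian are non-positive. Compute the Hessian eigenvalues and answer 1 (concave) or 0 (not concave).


The Hessian of f(x,y) = -7*x^2 - 5*x*y - 4*y^2 + 7*x - 9*y - 10 is:
H = [[-14, -5], [-5, -8]]
Trace = -14 - 8 = -22
Determinant = -14*-8 - (-5)^2 = 87
Discriminant = (-22)^2 - 4*87 = 136.0
Eigenvalues: lambda_1 = -16.831, lambda_2 = -5.169
The function is concave.

1


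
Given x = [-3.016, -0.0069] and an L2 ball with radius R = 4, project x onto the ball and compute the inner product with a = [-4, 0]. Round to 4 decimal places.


Step 1: Compute ||x|| (intermediates to 6 decimals).
||x|| = sqrt((-3.016)^2 + (-0.0069)^2) = 3.016008
Step 2: Project.
Since ||x|| <= R, proj = x (no scaling needed).
proj(x) = [-3.016, -0.0069]
Step 3: Dot product.
a^T * proj(x) = -4*(-3.016) + 0*(-0.0069) = 12.064


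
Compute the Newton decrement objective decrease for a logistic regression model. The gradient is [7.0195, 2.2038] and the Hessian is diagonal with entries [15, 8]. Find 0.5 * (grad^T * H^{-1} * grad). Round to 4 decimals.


Step 1: H is diagonal, so H^(-1) * g = [0.468, 0.2755].
Step 2: g^T H^(-1) g = sum_i g_i^2 / H_ii
  = (7.0195)^2/15 + (2.2038)^2/8
  = 3.2849 + 0.6071 = 3.892
Step 3: Objective decrease = 0.5 * g^T H^(-1) g = 1.946


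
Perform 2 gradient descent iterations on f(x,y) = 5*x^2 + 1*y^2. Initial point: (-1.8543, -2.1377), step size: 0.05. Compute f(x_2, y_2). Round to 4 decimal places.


Gradient descent on f(x,y) = 5*x^2 + 1*y^2.
Starting point: (-1.8543, -2.1377), alpha = 0.05
Step 1: grad_x = 2*5*-1.8543 = -18.543, grad_y = 2*1*-2.1377 = -4.2754
  x_1 = -1.8543 - 0.05*-18.543 = -0.9272
  y_1 = -2.1377 - 0.05*-4.2754 = -1.9239
Step 2: grad_x = 2*5*-0.9272 = -9.2715, grad_y = 2*1*-1.9239 = -3.8479
  x_2 = -0.9272 - 0.05*-9.2715 = -0.4636
  y_2 = -1.9239 - 0.05*-3.8479 = -1.7315
f(-0.4636, -1.7315) = 5*(-0.4636)^2 + 1*(-1.7315)^2 = 4.0727


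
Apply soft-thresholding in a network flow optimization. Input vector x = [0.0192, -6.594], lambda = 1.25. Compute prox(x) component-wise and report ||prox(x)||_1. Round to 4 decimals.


Soft-thresholding with lambda = 1.25:
prox(0.0192) = sign(0.0192)*max(|0.0192| - 1.25, 0) = 0.0
prox(-6.594) = sign(-6.594)*max(|-6.594| - 1.25, 0) = -5.344
prox(x) = [0.0, -5.344]
||prox(x)||_1 = 0.0 + 5.344 = 5.344


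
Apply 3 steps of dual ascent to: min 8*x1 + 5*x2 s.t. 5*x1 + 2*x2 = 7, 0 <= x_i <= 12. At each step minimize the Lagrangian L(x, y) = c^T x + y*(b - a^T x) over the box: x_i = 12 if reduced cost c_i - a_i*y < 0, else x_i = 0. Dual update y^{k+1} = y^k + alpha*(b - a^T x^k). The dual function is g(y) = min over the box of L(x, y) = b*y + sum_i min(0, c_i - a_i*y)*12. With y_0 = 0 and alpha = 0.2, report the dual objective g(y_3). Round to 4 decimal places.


Dual ascent for LP: min 8*x1 + 5*x2, 5*x1 + 2*x2 = 7, 0 <= x_i <= 12
Step 1: y^k = 0.0, reduced costs: (8.0, 5.0)
  x^k = (0.0, 0.0), subgradient = b - a^T x = 7.0
  y^{k+1} = 0.0 + 0.2*7.0 = 1.4
Step 2: y^k = 1.4, reduced costs: (1.0, 2.2)
  x^k = (0.0, 0.0), subgradient = b - a^T x = 7.0
  y^{k+1} = 1.4 + 0.2*7.0 = 2.8
Step 3: y^k = 2.8, reduced costs: (-6.0, -0.6)
  x^k = (12.0, 12.0), subgradient = b - a^T x = -77.0
  y^{k+1} = 2.8 + 0.2*-77.0 = -12.6
Dual objective at y_3 = -12.6: reduced costs (71.0, 30.2), box minimizer x = (0.0, 0.0)
g(y_3) = b*y + (c1 - a1*y)*x1 + (c2 - a2*y)*x2 = 7*(-12.6) + 71.0*0.0 + 30.2*0.0 = -88.2 + 0.0 + 0.0 = -88.2


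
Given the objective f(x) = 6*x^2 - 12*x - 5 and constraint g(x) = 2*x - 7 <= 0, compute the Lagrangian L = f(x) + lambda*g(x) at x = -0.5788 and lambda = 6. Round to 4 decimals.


Step 1: Evaluate f(x).
f(-0.5788) = 6*(-0.5788)^2 - 12*(-0.5788) - 5 = 3.9557
Step 2: Evaluate g(x).
g(-0.5788) = 2*-0.5788 - 7 = -8.1576
Step 3: Compute Lagrangian.
L = 3.9557 + 6*-8.1576 = -44.9899


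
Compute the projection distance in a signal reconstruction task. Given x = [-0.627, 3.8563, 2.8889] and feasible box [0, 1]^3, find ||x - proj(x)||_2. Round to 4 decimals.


Project each component onto [0, 1].
clip(-0.627) = 0.0, clip(3.8563) = 1.0, clip(2.8889) = 1.0
Projection = [0.0, 1.0, 1.0]
Squared diffs: [0.3931, 8.1584, 3.5679]
Distance = sqrt(12.1194) = 3.4813


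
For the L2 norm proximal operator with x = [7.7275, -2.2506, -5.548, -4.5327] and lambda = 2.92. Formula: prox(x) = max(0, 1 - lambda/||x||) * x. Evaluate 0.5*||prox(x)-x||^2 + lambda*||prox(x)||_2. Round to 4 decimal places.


Step 1: Compute ||x||.
||x|| = 10.7752
Step 2: Compute scaling factor.
scale = max(0, 1 - 2.92/10.7752) = 0.729
Step 3: prox(x) = [5.6334, -1.6407, -4.0445, -3.3044]
||prox(x)|| = 7.8552
Step 4: Proximal objective.
0.5*||prox-x||^2 = 4.2632
lambda*||prox|| = 22.9372
Total = 27.2004


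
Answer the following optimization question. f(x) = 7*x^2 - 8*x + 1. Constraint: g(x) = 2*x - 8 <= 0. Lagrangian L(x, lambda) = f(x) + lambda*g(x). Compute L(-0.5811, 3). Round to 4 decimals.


Step 1: Evaluate f(x).
f(-0.5811) = 7*(-0.5811)^2 - 8*(-0.5811) + 1 = 8.0125
Step 2: Evaluate g(x).
g(-0.5811) = 2*-0.5811 - 8 = -9.1622
Step 3: Compute Lagrangian.
L = 8.0125 + 3*-9.1622 = -19.4741


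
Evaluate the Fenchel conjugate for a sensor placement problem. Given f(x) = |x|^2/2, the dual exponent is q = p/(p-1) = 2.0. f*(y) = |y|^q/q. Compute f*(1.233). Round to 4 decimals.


The conjugate exponent q satisfies 1/p + 1/q = 1.
p = 2, so q = 2/(2 - 1) = 2.0
|y|^q = 1.233^2.0 = 1.5203
f*(1.233) = 1.5203 / 2.0 = 0.7601


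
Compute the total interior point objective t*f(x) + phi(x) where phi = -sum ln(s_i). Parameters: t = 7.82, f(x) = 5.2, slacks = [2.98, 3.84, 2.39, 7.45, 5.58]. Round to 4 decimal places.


Step 1: Compute log-barrier.
ln values: [1.0919, 1.3455, 0.8713, 2.0082, 1.7192]
phi = -(1.0919 + 1.3455 + 0.8713 + 2.0082 + 1.7192) = -7.0361
Step 2: Compute augmented objective.
t*f(x) = 7.82*5.2 = 40.664
Total = 40.664 - 7.0361 = 33.6279


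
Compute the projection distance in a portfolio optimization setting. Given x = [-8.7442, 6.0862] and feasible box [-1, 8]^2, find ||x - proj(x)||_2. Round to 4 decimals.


Project each component onto [-1, 8].
clip(-8.7442) = -1.0, clip(6.0862) = 6.0862
Projection = [-1.0, 6.0862]
Squared diffs: [59.9726, 0.0]
Distance = sqrt(59.9726) = 7.7442


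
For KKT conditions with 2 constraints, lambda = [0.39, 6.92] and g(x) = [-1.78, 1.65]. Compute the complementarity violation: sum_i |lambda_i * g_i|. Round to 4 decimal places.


KKT complementary slackness check:
lambda_1 * g_1 = 0.39 * -1.78 = -0.6942
lambda_2 * g_2 = 6.92 * 1.65 = 11.418
Total violation = 0.6942 + 11.418 = 12.1122


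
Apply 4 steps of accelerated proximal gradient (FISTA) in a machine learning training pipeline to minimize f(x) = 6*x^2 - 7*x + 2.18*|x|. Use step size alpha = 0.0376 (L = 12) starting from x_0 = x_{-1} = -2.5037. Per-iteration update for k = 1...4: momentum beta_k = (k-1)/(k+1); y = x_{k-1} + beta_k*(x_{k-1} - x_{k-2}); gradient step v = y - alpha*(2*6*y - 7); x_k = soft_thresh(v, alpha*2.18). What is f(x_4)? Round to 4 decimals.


FISTA on f(x) = 6*x^2 - 7*x + 2.18*|x|
L = 12, alpha = 0.0376
Iteration 1: beta = 0.0, y = -2.5037 + 0.0*(-2.5037 + 2.5037) = -2.5037
  grad(y) = -37.0444, v = y - alpha*grad = -1.1108
  prox(v) = soft_thresh(-1.1108, 0.082) = -1.0289
Iteration 2: beta = 0.3333, y = -1.0289 + 0.3333*(-1.0289 + 2.5037) = -0.5373
  grad(y) = -13.447, v = y - alpha*grad = -0.0316
  prox(v) = soft_thresh(-0.0316, 0.082) = 0.0
Iteration 3: beta = 0.5, y = 0.0 + 0.5*(0.0 + 1.0289) = 0.5144
  grad(y) = -0.8268, v = y - alpha*grad = 0.5455
  prox(v) = soft_thresh(0.5455, 0.082) = 0.4636
Iteration 4: beta = 0.6, y = 0.4636 + 0.6*(0.4636 - 0.0) = 0.7417
  grad(y) = 1.9002, v = y - alpha*grad = 0.6702
  prox(v) = soft_thresh(0.6702, 0.082) = 0.5883
f(x_4) = 6*0.5883^2 - 7*0.5883 + 2.18*|0.5883| = -0.7591


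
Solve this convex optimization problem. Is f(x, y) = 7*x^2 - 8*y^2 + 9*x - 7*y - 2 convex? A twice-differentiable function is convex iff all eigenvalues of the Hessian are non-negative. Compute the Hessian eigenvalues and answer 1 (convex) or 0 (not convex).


The Hessian of f(x,y) = 7*x^2 - 8*y^2 + 9*x - 7*y - 2 is:
H = [[14, 0], [0, -16]]
Trace = 14 - 16 = -2
Determinant = 14*-16 - (0)^2 = -224
Discriminant = (-2)^2 - 4*-224 = 900.0
Eigenvalues: lambda_1 = -16.0, lambda_2 = 14.0
The function is not convex.

0


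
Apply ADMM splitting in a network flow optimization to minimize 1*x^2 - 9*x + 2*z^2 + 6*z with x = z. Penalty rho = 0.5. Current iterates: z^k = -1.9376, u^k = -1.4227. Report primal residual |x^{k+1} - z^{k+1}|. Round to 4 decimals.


ADMM iteration with rho = 0.5, z^k = -1.9376, u^k = -1.4227
Step 1: x-update.
Minimize 1*x^2 - 9*x + (0.5/2)*(x + 1.9376 - 1.4227)^2
FOC: (2*1 + 0.5)*x = 9 + 0.5*(-1.9376 + 1.4227)
x^{k+1} = 3.497
Step 2: z-update.
Minimize 2*z^2 + 6*z + (0.5/2)*(3.497 - z - 1.4227)^2
FOC: (2*2 + 0.5)*z = -6 + 0.5*(3.497 - 1.4227)
z^{k+1} = -1.1029
Step 3: u-update.
u^{k+1} = -1.4227 + 3.497 + 1.1029 = 3.1772
Step 4: Primal residual = |3.497 + 1.1029| = 4.5999


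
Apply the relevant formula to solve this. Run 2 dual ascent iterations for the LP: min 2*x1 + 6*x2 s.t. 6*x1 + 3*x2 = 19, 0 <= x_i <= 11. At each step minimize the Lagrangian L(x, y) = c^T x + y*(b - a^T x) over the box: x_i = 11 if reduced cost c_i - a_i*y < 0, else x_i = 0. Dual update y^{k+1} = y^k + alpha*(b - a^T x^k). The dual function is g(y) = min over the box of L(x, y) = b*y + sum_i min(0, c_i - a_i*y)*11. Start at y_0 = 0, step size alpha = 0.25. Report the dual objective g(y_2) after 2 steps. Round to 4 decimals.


Dual ascent for LP: min 2*x1 + 6*x2, 6*x1 + 3*x2 = 19, 0 <= x_i <= 11
Step 1: y^k = 0.0, reduced costs: (2.0, 6.0)
  x^k = (0.0, 0.0), subgradient = b - a^T x = 19.0
  y^{k+1} = 0.0 + 0.25*19.0 = 4.75
Step 2: y^k = 4.75, reduced costs: (-26.5, -8.25)
  x^k = (11.0, 11.0), subgradient = b - a^T x = -80.0
  y^{k+1} = 4.75 + 0.25*-80.0 = -15.25
Dual objective at y_2 = -15.25: reduced costs (93.5, 51.75), box minimizer x = (0.0, 0.0)
g(y_2) = b*y + (c1 - a1*y)*x1 + (c2 - a2*y)*x2 = 19*(-15.25) + 93.5*0.0 + 51.75*0.0 = -289.75 + 0.0 + 0.0 = -289.75


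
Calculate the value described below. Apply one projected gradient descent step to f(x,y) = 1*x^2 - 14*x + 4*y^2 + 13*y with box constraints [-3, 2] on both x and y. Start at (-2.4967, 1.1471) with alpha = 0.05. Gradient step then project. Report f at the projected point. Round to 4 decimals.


Step 1: Compute gradient at (-2.4967, 1.1471).
grad_x = 2*1*-2.4967 - 14 = -18.9934
grad_y = 2*4*1.1471 + 13 = 22.1768
Step 2: Gradient step.
x_raw = -2.4967 - 0.05*-18.9934 = -1.547
y_raw = 1.1471 - 0.05*22.1768 = 0.0383
Step 3: Project onto [-3, 2].
x_proj = clip(-1.547) = -1.547
y_proj = clip(0.0383) = 0.0383
Step 4: Evaluate f.
f(-1.547, 0.0383) = 24.555


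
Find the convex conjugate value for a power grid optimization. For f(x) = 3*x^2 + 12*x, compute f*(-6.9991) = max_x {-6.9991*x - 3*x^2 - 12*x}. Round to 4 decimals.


f*(y) = sup_x {y*x - a*x^2 - b*x} = sup_x {(y-b)*x - a*x^2}
FOC: (y - b) - 2a*x = 0 => x* = (y - b)/(2a)
x* = (-6.9991 - 12)/(2*3) = -3.1665
f*(-6.9991) = (y-b)^2/(4a) = (-6.9991 - 12)^2/(4*3)
= 360.9658/12 = 30.0805


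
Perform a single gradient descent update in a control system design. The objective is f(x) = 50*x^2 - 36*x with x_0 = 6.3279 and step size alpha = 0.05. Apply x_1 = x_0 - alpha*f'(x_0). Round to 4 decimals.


We compute the gradient at x_0 and apply the update.
f'(x) = 100*x - 36
f'(6.3279) = 100*6.3279 - 36 = 596.79
x_1 = 6.3279 - 0.05*596.79 = -23.5116


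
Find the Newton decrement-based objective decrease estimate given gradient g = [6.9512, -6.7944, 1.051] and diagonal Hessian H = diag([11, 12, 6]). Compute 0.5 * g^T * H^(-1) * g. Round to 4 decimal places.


Step 1: H is diagonal, so H^(-1) * g = [0.6319, -0.5662, 0.1752].
Step 2: g^T H^(-1) g = sum_i g_i^2 / H_ii
  = (6.9512)^2/11 + (-6.7944)^2/12 + (1.051)^2/6
  = 4.3927 + 3.847 + 0.1841 = 8.4237
Step 3: Objective decrease = 0.5 * g^T H^(-1) g = 4.2119


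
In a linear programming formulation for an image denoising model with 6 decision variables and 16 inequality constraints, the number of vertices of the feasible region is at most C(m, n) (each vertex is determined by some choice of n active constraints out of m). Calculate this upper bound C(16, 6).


Each vertex corresponds to some choice of n active constraints out of m, so the number of vertices is at most C(m, n) = m! / (n!(m-n)!).
m = 16, n = 6
Numerator: 16 * 15 * 14 * 13 * 12 * 11
Denominator: 6! = 720
C(16, 6) = 8008


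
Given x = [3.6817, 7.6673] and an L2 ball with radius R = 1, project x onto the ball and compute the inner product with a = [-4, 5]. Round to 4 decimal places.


Step 1: Compute ||x|| (intermediates to 6 decimals).
||x|| = sqrt(3.6817^2 + 7.6673^2) = 8.505434
Step 2: Project.
Since ||x|| > R, scale = R/||x|| = 1/8.505434 = 0.117572, proj(x) = scale * x
proj(x) = [0.432865, 0.90146]
Step 3: Dot product.
a^T * proj(x) = -4*0.432865 + 5*0.90146 = 2.7758


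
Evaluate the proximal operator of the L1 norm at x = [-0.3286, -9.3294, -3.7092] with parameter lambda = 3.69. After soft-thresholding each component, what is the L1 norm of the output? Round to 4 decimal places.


Soft-thresholding with lambda = 3.69:
prox(-0.3286) = sign(-0.3286)*max(|-0.3286| - 3.69, 0) = 0.0
prox(-9.3294) = sign(-9.3294)*max(|-9.3294| - 3.69, 0) = -5.6394
prox(-3.7092) = sign(-3.7092)*max(|-3.7092| - 3.69, 0) = -0.0192
prox(x) = [0.0, -5.6394, -0.0192]
||prox(x)||_1 = 0.0 + 5.6394 + 0.0192 = 5.6586


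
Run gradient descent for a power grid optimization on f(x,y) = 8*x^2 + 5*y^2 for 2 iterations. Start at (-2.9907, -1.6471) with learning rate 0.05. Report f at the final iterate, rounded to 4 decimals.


Gradient descent on f(x,y) = 8*x^2 + 5*y^2.
Starting point: (-2.9907, -1.6471), alpha = 0.05
Step 1: grad_x = 2*8*-2.9907 = -47.8512, grad_y = 2*5*-1.6471 = -16.471
  x_1 = -2.9907 - 0.05*-47.8512 = -0.5981
  y_1 = -1.6471 - 0.05*-16.471 = -0.8236
Step 2: grad_x = 2*8*-0.5981 = -9.5702, grad_y = 2*5*-0.8236 = -8.2355
  x_2 = -0.5981 - 0.05*-9.5702 = -0.1196
  y_2 = -0.8236 - 0.05*-8.2355 = -0.4118
f(-0.1196, -0.4118) = 8*(-0.1196)^2 + 5*(-0.4118)^2 = 0.9623


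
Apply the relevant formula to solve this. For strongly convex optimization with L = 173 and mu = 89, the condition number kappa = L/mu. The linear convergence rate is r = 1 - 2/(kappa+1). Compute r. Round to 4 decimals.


Step 1: Compute the condition number.
kappa = L/mu = 173/89 = 1.9438
Step 2: Compute the convergence rate.
r = 1 - 2/(kappa + 1) = 1 - 2*mu/(L + mu) = (L - mu)/(L + mu) = 84/262 = 0.3206


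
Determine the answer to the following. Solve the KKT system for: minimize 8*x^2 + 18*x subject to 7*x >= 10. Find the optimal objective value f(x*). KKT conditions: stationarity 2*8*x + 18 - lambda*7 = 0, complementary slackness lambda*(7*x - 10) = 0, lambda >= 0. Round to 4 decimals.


Step 1: Try lambda = 0 (constraint inactive).
x_unc = -18/(2*8) = -1.125
Check: 7*-1.125 = -7.875 < 10 -- violated!
Step 2: Constraint must be active: 7*x = 10
x* = 10/7 = 1.4286 (rounded; the exact value 10/7 is used below)
lambda = (2*8*(10/7) + 18)/7 = 5.8367
Step 3: Compute optimal value.
f(x*) = 8*(10/7)^2 + 18*(10/7) = 42.0408


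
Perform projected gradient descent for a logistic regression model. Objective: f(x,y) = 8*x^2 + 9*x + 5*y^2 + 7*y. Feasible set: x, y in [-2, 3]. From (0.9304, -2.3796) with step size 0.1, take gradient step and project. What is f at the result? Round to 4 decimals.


Step 1: Compute gradient at (0.9304, -2.3796).
grad_x = 2*8*0.9304 + 9 = 23.8864
grad_y = 2*5*-2.3796 + 7 = -16.796
Step 2: Gradient step.
x_raw = 0.9304 - 0.1*23.8864 = -1.4582
y_raw = -2.3796 - 0.1*-16.796 = -0.7
Step 3: Project onto [-2, 3].
x_proj = clip(-1.4582) = -1.4582
y_proj = clip(-0.7) = -0.7
Step 4: Evaluate f.
f(-1.4582, -0.7) = 1.4376


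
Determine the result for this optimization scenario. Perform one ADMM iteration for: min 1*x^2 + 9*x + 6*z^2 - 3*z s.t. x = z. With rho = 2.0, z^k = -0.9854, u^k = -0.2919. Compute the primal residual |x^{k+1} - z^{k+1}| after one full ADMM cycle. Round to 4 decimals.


ADMM iteration with rho = 2.0, z^k = -0.9854, u^k = -0.2919
Step 1: x-update.
Minimize 1*x^2 + 9*x + (2.0/2)*(x + 0.9854 - 0.2919)^2
FOC: (2*1 + 2.0)*x = -9 + 2.0*(-0.9854 + 0.2919)
x^{k+1} = -2.5968
Step 2: z-update.
Minimize 6*z^2 - 3*z + (2.0/2)*(-2.5968 - z - 0.2919)^2
FOC: (2*6 + 2.0)*z = 3 + 2.0*(-2.5968 - 0.2919)
z^{k+1} = -0.1984
Step 3: u-update.
u^{k+1} = -0.2919 - 2.5968 + 0.1984 = -2.6903
Step 4: Primal residual = |-2.5968 + 0.1984| = 2.3984


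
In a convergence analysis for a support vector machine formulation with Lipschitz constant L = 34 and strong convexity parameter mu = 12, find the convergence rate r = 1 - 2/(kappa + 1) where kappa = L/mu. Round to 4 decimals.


Step 1: Compute the condition number.
kappa = L/mu = 34/12 = 2.8333
Step 2: Compute the convergence rate.
r = 1 - 2/(kappa + 1) = 1 - 2*mu/(L + mu) = (L - mu)/(L + mu) = 22/46 = 0.4783


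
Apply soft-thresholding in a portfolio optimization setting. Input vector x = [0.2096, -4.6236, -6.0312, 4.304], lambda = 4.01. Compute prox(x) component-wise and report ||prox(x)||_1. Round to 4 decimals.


Soft-thresholding with lambda = 4.01:
prox(0.2096) = sign(0.2096)*max(|0.2096| - 4.01, 0) = 0.0
prox(-4.6236) = sign(-4.6236)*max(|-4.6236| - 4.01, 0) = -0.6136
prox(-6.0312) = sign(-6.0312)*max(|-6.0312| - 4.01, 0) = -2.0212
prox(4.304) = sign(4.304)*max(|4.304| - 4.01, 0) = 0.294
prox(x) = [0.0, -0.6136, -2.0212, 0.294]
||prox(x)||_1 = 0.0 + 0.6136 + 2.0212 + 0.294 = 2.9288


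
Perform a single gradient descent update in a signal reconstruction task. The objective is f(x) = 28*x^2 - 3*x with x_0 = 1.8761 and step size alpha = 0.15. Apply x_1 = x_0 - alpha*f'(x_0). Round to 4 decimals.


We compute the gradient at x_0 and apply the update.
f'(x) = 56*x - 3
f'(1.8761) = 56*1.8761 - 3 = 102.0616
x_1 = 1.8761 - 0.15*102.0616 = -13.4331


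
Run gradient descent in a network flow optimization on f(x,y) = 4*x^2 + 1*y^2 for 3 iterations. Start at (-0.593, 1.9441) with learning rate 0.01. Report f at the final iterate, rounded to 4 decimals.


Gradient descent on f(x,y) = 4*x^2 + 1*y^2.
Starting point: (-0.593, 1.9441), alpha = 0.01
Step 1: grad_x = 2*4*-0.593 = -4.744, grad_y = 2*1*1.9441 = 3.8882
  x_1 = -0.593 - 0.01*-4.744 = -0.5456
  y_1 = 1.9441 - 0.01*3.8882 = 1.9052
Step 2: grad_x = 2*4*-0.5456 = -4.3645, grad_y = 2*1*1.9052 = 3.8104
  x_2 = -0.5456 - 0.01*-4.3645 = -0.5019
  y_2 = 1.9052 - 0.01*3.8104 = 1.8671
Step 3: grad_x = 2*4*-0.5019 = -4.0153, grad_y = 2*1*1.8671 = 3.7342
  x_3 = -0.5019 - 0.01*-4.0153 = -0.4618
  y_3 = 1.8671 - 0.01*3.7342 = 1.8298
f(-0.4618, 1.8298) = 4*(-0.4618)^2 + 1*1.8298^2 = 4.201


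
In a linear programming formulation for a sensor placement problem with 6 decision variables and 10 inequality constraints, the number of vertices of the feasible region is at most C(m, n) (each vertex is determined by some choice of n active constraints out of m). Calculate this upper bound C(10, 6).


Each vertex corresponds to some choice of n active constraints out of m, so the number of vertices is at most C(m, n) = m! / (n!(m-n)!).
m = 10, n = 6
Numerator: 10 * 9 * 8 * 7 * 6 * 5
Denominator: 6! = 720
C(10, 6) = 210


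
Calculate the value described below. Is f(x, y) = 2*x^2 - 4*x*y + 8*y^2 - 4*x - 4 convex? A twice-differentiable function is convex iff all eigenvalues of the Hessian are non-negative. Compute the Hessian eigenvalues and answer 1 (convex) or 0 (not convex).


The Hessian of f(x,y) = 2*x^2 - 4*x*y + 8*y^2 - 4*x - 4 is:
H = [[4, -4], [-4, 16]]
Trace = 4 + 16 = 20
Determinant = 4*16 - (-4)^2 = 48
Discriminant = (20)^2 - 4*48 = 208.0
Eigenvalues: lambda_1 = 2.7889, lambda_2 = 17.2111
The function is convex.

1


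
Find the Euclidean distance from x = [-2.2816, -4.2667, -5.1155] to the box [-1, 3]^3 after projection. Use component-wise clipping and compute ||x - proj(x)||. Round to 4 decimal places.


Project each component onto [-1, 3].
clip(-2.2816) = -1.0, clip(-4.2667) = -1.0, clip(-5.1155) = -1.0
Projection = [-1.0, -1.0, -1.0]
Squared diffs: [1.6425, 10.6713, 16.9373]
Distance = sqrt(29.2511) = 5.4084


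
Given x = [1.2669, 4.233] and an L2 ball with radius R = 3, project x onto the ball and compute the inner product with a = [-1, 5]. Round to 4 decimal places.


Step 1: Compute ||x|| (intermediates to 6 decimals).
||x|| = sqrt(1.2669^2 + 4.233^2) = 4.418521
Step 2: Project.
Since ||x|| > R, scale = R/||x|| = 3/4.418521 = 0.67896, proj(x) = scale * x
proj(x) = [0.860174, 2.874038]
Step 3: Dot product.
a^T * proj(x) = -1*0.860174 + 5*2.874038 = 13.51


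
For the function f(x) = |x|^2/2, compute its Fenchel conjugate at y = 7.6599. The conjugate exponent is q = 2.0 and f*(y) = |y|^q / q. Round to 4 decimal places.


The conjugate exponent q satisfies 1/p + 1/q = 1.
p = 2, so q = 2/(2 - 1) = 2.0
|y|^q = 7.6599^2.0 = 58.6741
f*(7.6599) = 58.6741 / 2.0 = 29.337


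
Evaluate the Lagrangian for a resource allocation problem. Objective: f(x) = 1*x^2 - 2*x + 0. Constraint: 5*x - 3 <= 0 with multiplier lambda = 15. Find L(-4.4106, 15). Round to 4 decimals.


Step 1: Evaluate f(x).
f(-4.4106) = 1*(-4.4106)^2 - 2*(-4.4106) + 0 = 28.2746
Step 2: Evaluate g(x).
g(-4.4106) = 5*-4.4106 - 3 = -25.053
Step 3: Compute Lagrangian.
L = 28.2746 + 15*-25.053 = -347.5204


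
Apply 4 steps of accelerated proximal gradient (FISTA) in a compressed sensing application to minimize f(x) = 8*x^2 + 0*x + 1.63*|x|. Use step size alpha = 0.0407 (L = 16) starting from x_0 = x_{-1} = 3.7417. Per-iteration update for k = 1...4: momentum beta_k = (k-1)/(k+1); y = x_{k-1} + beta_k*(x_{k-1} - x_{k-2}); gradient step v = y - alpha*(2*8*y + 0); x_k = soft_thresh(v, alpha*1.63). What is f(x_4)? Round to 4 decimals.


FISTA on f(x) = 8*x^2 + 0*x + 1.63*|x|
L = 16, alpha = 0.0407
Iteration 1: beta = 0.0, y = 3.7417 + 0.0*(3.7417 - 3.7417) = 3.7417
  grad(y) = 59.8672, v = y - alpha*grad = 1.3051
  prox(v) = soft_thresh(1.3051, 0.0663) = 1.2388
Iteration 2: beta = 0.3333, y = 1.2388 + 0.3333*(1.2388 - 3.7417) = 0.4045
  grad(y) = 6.4712, v = y - alpha*grad = 0.1411
  prox(v) = soft_thresh(0.1411, 0.0663) = 0.0747
Iteration 3: beta = 0.5, y = 0.0747 + 0.5*(0.0747 - 1.2388) = -0.5073
  grad(y) = -8.1165, v = y - alpha*grad = -0.1769
  prox(v) = soft_thresh(-0.1769, 0.0663) = -0.1106
Iteration 4: beta = 0.6, y = -0.1106 + 0.6*(-0.1106 - 0.0747) = -0.2218
  grad(y) = -3.5488, v = y - alpha*grad = -0.0774
  prox(v) = soft_thresh(-0.0774, 0.0663) = -0.011
f(x_4) = 8*(-0.011)^2 + 0*(-0.011) + 1.63*|-0.011| = 0.0189


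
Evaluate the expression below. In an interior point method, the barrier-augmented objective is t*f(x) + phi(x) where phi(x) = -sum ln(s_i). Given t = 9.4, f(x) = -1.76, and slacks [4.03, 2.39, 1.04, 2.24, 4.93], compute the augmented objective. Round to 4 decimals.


Step 1: Compute log-barrier.
ln values: [1.3938, 0.8713, 0.0392, 0.8065, 1.5953]
phi = -(1.3938 + 0.8713 + 0.0392 + 0.8065 + 1.5953) = -4.7061
Step 2: Compute augmented objective.
t*f(x) = 9.4*-1.76 = -16.544
Total = -16.544 - 4.7061 = -21.2501


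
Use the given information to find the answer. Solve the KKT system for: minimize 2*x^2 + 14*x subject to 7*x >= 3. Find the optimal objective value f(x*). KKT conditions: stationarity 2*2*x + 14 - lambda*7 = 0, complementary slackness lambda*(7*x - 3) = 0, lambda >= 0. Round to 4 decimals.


Step 1: Try lambda = 0 (constraint inactive).
x_unc = -14/(2*2) = -3.5
Check: 7*-3.5 = -24.5 < 3 -- violated!
Step 2: Constraint must be active: 7*x = 3
x* = 3/7 = 0.4286 (rounded; the exact value 3/7 is used below)
lambda = (2*2*(3/7) + 14)/7 = 2.2449
Step 3: Compute optimal value.
f(x*) = 2*(3/7)^2 + 14*(3/7) = 6.3673


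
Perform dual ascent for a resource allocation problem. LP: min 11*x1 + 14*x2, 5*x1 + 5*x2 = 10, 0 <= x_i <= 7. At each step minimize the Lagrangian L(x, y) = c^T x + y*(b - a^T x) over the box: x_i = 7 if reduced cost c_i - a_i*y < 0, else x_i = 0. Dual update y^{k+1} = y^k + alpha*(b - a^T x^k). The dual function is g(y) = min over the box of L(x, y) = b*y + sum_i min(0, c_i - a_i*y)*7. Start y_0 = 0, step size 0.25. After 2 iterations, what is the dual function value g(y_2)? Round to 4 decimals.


Dual ascent for LP: min 11*x1 + 14*x2, 5*x1 + 5*x2 = 10, 0 <= x_i <= 7
Step 1: y^k = 0.0, reduced costs: (11.0, 14.0)
  x^k = (0.0, 0.0), subgradient = b - a^T x = 10.0
  y^{k+1} = 0.0 + 0.25*10.0 = 2.5
Step 2: y^k = 2.5, reduced costs: (-1.5, 1.5)
  x^k = (7.0, 0.0), subgradient = b - a^T x = -25.0
  y^{k+1} = 2.5 + 0.25*-25.0 = -3.75
Dual objective at y_2 = -3.75: reduced costs (29.75, 32.75), box minimizer x = (0.0, 0.0)
g(y_2) = b*y + (c1 - a1*y)*x1 + (c2 - a2*y)*x2 = 10*(-3.75) + 29.75*0.0 + 32.75*0.0 = -37.5 + 0.0 + 0.0 = -37.5


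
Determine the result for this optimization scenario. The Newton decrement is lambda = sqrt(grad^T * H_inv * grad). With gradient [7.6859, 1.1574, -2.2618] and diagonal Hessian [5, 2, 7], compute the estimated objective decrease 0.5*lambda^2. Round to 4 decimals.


Step 1: H is diagonal, so H^(-1) * g = [1.5372, 0.5787, -0.3231].
Step 2: g^T H^(-1) g = sum_i g_i^2 / H_ii
  = (7.6859)^2/5 + (1.1574)^2/2 + (-2.2618)^2/7
  = 11.8146 + 0.6698 + 0.7308 = 13.2152
Step 3: Objective decrease = 0.5 * g^T H^(-1) g = 6.6076


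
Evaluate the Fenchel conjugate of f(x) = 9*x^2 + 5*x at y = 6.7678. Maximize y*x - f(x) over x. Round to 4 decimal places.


f*(y) = sup_x {y*x - a*x^2 - b*x} = sup_x {(y-b)*x - a*x^2}
FOC: (y - b) - 2a*x = 0 => x* = (y - b)/(2a)
x* = (6.7678 - 5)/(2*9) = 0.0982
f*(6.7678) = (y-b)^2/(4a) = (6.7678 - 5)^2/(4*9)
= 3.1251/36 = 0.0868


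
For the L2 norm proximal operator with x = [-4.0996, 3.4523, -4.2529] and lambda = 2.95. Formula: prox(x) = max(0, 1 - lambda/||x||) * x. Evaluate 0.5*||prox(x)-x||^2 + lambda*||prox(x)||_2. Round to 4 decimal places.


Step 1: Compute ||x||.
||x|| = 6.8419
Step 2: Compute scaling factor.
scale = max(0, 1 - 2.95/6.8419) = 0.5688
Step 3: prox(x) = [-2.332, 1.9638, -2.4192]
||prox(x)|| = 3.8919
Step 4: Proximal objective.
0.5*||prox-x||^2 = 4.3513
lambda*||prox|| = 11.4811
Total = 15.8325


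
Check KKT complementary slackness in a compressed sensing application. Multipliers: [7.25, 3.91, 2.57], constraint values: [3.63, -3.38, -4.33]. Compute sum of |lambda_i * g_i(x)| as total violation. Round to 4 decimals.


KKT complementary slackness check:
lambda_1 * g_1 = 7.25 * 3.63 = 26.3175
lambda_2 * g_2 = 3.91 * -3.38 = -13.2158
lambda_3 * g_3 = 2.57 * -4.33 = -11.1281
Total violation = 26.3175 + 13.2158 + 11.1281 = 50.6614


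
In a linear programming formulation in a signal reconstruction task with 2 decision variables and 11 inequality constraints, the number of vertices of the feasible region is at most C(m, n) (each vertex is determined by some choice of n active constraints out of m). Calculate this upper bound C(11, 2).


Each vertex corresponds to some choice of n active constraints out of m, so the number of vertices is at most C(m, n) = m! / (n!(m-n)!).
m = 11, n = 2
Numerator: 11 * 10
Denominator: 2! = 2
C(11, 2) = 55


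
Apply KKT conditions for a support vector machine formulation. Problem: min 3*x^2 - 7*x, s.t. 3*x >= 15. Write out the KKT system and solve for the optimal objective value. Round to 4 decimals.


Step 1: Try lambda = 0 (constraint inactive).
x_unc = 7/(2*3) = 1.1667
Check: 3*1.1667 = 3.5001 < 15 -- violated!
Step 2: Constraint must be active: 3*x = 15
x* = 15/3 = 5.0
lambda = (2*3*5.0 - 7)/3 = 7.6667
Step 3: Compute optimal value.
f(x*) = 3*5.0^2 - 7*5.0 = 40.0


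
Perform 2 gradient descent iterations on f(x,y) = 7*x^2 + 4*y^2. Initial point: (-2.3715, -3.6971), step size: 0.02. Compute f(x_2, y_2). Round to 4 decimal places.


Gradient descent on f(x,y) = 7*x^2 + 4*y^2.
Starting point: (-2.3715, -3.6971), alpha = 0.02
Step 1: grad_x = 2*7*-2.3715 = -33.201, grad_y = 2*4*-3.6971 = -29.5768
  x_1 = -2.3715 - 0.02*-33.201 = -1.7075
  y_1 = -3.6971 - 0.02*-29.5768 = -3.1056
Step 2: grad_x = 2*7*-1.7075 = -23.9047, grad_y = 2*4*-3.1056 = -24.8445
  x_2 = -1.7075 - 0.02*-23.9047 = -1.2294
  y_2 = -3.1056 - 0.02*-24.8445 = -2.6087
f(-1.2294, -2.6087) = 7*(-1.2294)^2 + 4*(-2.6087)^2 = 37.8004


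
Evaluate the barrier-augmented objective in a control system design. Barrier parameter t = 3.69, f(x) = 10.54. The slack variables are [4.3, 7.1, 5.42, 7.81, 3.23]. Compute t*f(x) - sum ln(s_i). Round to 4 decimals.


Step 1: Compute log-barrier.
ln values: [1.4586, 1.9601, 1.6901, 2.0554, 1.1725]
phi = -(1.4586 + 1.9601 + 1.6901 + 2.0554 + 1.1725) = -8.3367
Step 2: Compute augmented objective.
t*f(x) = 3.69*10.54 = 38.8926
Total = 38.8926 - 8.3367 = 30.5559


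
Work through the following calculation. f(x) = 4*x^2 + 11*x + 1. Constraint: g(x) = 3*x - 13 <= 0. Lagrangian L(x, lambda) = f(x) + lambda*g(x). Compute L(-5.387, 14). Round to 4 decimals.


Step 1: Evaluate f(x).
f(-5.387) = 4*(-5.387)^2 + 11*(-5.387) + 1 = 57.8221
Step 2: Evaluate g(x).
g(-5.387) = 3*-5.387 - 13 = -29.161
Step 3: Compute Lagrangian.
L = 57.8221 + 14*-29.161 = -350.4319


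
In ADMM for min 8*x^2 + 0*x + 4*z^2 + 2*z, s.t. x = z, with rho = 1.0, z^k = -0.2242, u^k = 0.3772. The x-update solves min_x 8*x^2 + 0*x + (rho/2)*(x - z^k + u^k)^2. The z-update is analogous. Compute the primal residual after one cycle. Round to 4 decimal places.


ADMM iteration with rho = 1.0, z^k = -0.2242, u^k = 0.3772
Step 1: x-update.
Minimize 8*x^2 + 0*x + (1.0/2)*(x + 0.2242 + 0.3772)^2
FOC: (2*8 + 1.0)*x = 0 + 1.0*(-0.2242 - 0.3772)
x^{k+1} = -0.0354
Step 2: z-update.
Minimize 4*z^2 + 2*z + (1.0/2)*(-0.0354 - z + 0.3772)^2
FOC: (2*4 + 1.0)*z = -2 + 1.0*(-0.0354 + 0.3772)
z^{k+1} = -0.1842
Step 3: u-update.
u^{k+1} = 0.3772 - 0.0354 + 0.1842 = 0.5261
Step 4: Primal residual = |-0.0354 + 0.1842| = 0.1489


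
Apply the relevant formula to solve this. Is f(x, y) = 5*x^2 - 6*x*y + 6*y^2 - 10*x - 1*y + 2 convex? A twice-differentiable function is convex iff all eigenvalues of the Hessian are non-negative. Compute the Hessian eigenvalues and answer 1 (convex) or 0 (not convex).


The Hessian of f(x,y) = 5*x^2 - 6*x*y + 6*y^2 - 10*x - 1*y + 2 is:
H = [[10, -6], [-6, 12]]
Trace = 10 + 12 = 22
Determinant = 10*12 - (-6)^2 = 84
Discriminant = (22)^2 - 4*84 = 148.0
Eigenvalues: lambda_1 = 4.9172, lambda_2 = 17.0828
The function is convex.

1


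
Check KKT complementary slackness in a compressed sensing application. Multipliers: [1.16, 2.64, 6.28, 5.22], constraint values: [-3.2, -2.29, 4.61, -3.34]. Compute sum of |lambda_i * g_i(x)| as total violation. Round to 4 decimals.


KKT complementary slackness check:
lambda_1 * g_1 = 1.16 * -3.2 = -3.712
lambda_2 * g_2 = 2.64 * -2.29 = -6.0456
lambda_3 * g_3 = 6.28 * 4.61 = 28.9508
lambda_4 * g_4 = 5.22 * -3.34 = -17.4348
Total violation = 3.712 + 6.0456 + 28.9508 + 17.4348 = 56.1432


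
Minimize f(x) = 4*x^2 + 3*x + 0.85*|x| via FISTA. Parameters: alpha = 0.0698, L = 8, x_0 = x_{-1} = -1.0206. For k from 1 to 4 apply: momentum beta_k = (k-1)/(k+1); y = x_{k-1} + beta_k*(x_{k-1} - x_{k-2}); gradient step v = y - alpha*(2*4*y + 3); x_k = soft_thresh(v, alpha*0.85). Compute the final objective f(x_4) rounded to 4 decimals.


FISTA on f(x) = 4*x^2 + 3*x + 0.85*|x|
L = 8, alpha = 0.0698
Iteration 1: beta = 0.0, y = -1.0206 + 0.0*(-1.0206 + 1.0206) = -1.0206
  grad(y) = -5.1648, v = y - alpha*grad = -0.6601
  prox(v) = soft_thresh(-0.6601, 0.0593) = -0.6008
Iteration 2: beta = 0.3333, y = -0.6008 + 0.3333*(-0.6008 + 1.0206) = -0.4608
  grad(y) = -0.6866, v = y - alpha*grad = -0.4129
  prox(v) = soft_thresh(-0.4129, 0.0593) = -0.3536
Iteration 3: beta = 0.5, y = -0.3536 + 0.5*(-0.3536 + 0.6008) = -0.23
  grad(y) = 1.1602, v = y - alpha*grad = -0.311
  prox(v) = soft_thresh(-0.311, 0.0593) = -0.2516
Iteration 4: beta = 0.6, y = -0.2516 + 0.6*(-0.2516 + 0.3536) = -0.1905
  grad(y) = 1.4763, v = y - alpha*grad = -0.2935
  prox(v) = soft_thresh(-0.2935, 0.0593) = -0.2342
f(x_4) = 4*(-0.2342)^2 + 3*(-0.2342) + 0.85*|-0.2342| = -0.2841


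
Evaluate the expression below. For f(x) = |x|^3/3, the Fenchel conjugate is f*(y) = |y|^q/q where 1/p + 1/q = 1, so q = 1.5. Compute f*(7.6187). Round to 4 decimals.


The conjugate exponent q satisfies 1/p + 1/q = 1.
p = 3, so q = 3/(3 - 1) = 1.5
|y|^q = 7.6187^1.5 = 21.0291
f*(7.6187) = 21.0291 / 1.5 = 14.0194


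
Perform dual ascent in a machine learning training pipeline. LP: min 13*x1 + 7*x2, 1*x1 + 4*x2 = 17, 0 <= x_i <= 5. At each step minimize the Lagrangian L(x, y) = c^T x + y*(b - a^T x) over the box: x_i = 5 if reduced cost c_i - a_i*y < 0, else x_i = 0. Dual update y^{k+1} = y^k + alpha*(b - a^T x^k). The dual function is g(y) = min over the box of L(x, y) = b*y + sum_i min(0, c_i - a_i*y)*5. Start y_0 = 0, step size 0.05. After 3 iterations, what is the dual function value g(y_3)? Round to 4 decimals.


Dual ascent for LP: min 13*x1 + 7*x2, 1*x1 + 4*x2 = 17, 0 <= x_i <= 5
Step 1: y^k = 0.0, reduced costs: (13.0, 7.0)
  x^k = (0.0, 0.0), subgradient = b - a^T x = 17.0
  y^{k+1} = 0.0 + 0.05*17.0 = 0.85
Step 2: y^k = 0.85, reduced costs: (12.15, 3.6)
  x^k = (0.0, 0.0), subgradient = b - a^T x = 17.0
  y^{k+1} = 0.85 + 0.05*17.0 = 1.7
Step 3: y^k = 1.7, reduced costs: (11.3, 0.2)
  x^k = (0.0, 0.0), subgradient = b - a^T x = 17.0
  y^{k+1} = 1.7 + 0.05*17.0 = 2.55
Dual objective at y_3 = 2.55: reduced costs (10.45, -3.2), box minimizer x = (0.0, 5.0)
g(y_3) = b*y + (c1 - a1*y)*x1 + (c2 - a2*y)*x2 = 17*2.55 + 10.45*0.0 + (-3.2)*5.0 = 43.35 + 0.0 - 16.0 = 27.35


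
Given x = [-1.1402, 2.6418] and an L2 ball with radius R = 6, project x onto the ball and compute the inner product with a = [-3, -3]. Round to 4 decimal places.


Step 1: Compute ||x|| (intermediates to 6 decimals).
||x|| = sqrt((-1.1402)^2 + 2.6418^2) = 2.877354
Step 2: Project.
Since ||x|| <= R, proj = x (no scaling needed).
proj(x) = [-1.1402, 2.6418]
Step 3: Dot product.
a^T * proj(x) = -3*(-1.1402) - 3*2.6418 = -4.5048


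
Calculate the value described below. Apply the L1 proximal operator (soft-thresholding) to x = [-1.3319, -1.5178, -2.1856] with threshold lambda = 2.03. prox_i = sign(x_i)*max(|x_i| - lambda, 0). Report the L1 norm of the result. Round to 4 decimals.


Soft-thresholding with lambda = 2.03:
prox(-1.3319) = sign(-1.3319)*max(|-1.3319| - 2.03, 0) = 0.0
prox(-1.5178) = sign(-1.5178)*max(|-1.5178| - 2.03, 0) = 0.0
prox(-2.1856) = sign(-2.1856)*max(|-2.1856| - 2.03, 0) = -0.1556
prox(x) = [0.0, 0.0, -0.1556]
||prox(x)||_1 = 0.0 + 0.0 + 0.1556 = 0.1556


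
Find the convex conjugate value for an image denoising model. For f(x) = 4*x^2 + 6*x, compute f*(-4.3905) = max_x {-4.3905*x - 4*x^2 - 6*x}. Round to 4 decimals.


f*(y) = sup_x {y*x - a*x^2 - b*x} = sup_x {(y-b)*x - a*x^2}
FOC: (y - b) - 2a*x = 0 => x* = (y - b)/(2a)
x* = (-4.3905 - 6)/(2*4) = -1.2988
f*(-4.3905) = (y-b)^2/(4a) = (-4.3905 - 6)^2/(4*4)
= 107.9625/16 = 6.7477


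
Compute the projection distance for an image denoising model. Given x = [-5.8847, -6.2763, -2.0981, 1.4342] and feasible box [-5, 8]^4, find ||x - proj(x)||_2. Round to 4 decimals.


Project each component onto [-5, 8].
clip(-5.8847) = -5.0, clip(-6.2763) = -5.0, clip(-2.0981) = -2.0981, clip(1.4342) = 1.4342
Projection = [-5.0, -5.0, -2.0981, 1.4342]
Squared diffs: [0.7827, 1.6289, 0.0, 0.0]
Distance = sqrt(2.4116) = 1.5529


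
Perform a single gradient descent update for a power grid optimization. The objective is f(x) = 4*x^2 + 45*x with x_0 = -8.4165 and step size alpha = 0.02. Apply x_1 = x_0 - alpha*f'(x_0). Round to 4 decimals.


We compute the gradient at x_0 and apply the update.
f'(x) = 8*x + 45
f'(-8.4165) = 8*-8.4165 + 45 = -22.332
x_1 = -8.4165 - 0.02*-22.332 = -7.9699


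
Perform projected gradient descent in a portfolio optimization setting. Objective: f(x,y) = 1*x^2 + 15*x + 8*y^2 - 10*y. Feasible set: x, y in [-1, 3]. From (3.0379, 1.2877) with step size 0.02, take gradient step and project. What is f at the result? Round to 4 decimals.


Step 1: Compute gradient at (3.0379, 1.2877).
grad_x = 2*1*3.0379 + 15 = 21.0758
grad_y = 2*8*1.2877 - 10 = 10.6032
Step 2: Gradient step.
x_raw = 3.0379 - 0.02*21.0758 = 2.6164
y_raw = 1.2877 - 0.02*10.6032 = 1.0756
Step 3: Project onto [-1, 3].
x_proj = clip(2.6164) = 2.6164
y_proj = clip(1.0756) = 1.0756
Step 4: Evaluate f.
f(2.6164, 1.0756) = 44.5908


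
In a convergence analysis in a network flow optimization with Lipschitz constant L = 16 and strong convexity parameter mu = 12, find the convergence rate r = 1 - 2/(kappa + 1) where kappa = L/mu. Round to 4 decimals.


Step 1: Compute the condition number.
kappa = L/mu = 16/12 = 1.3333
Step 2: Compute the convergence rate.
r = 1 - 2/(kappa + 1) = 1 - 2*mu/(L + mu) = (L - mu)/(L + mu) = 4/28 = 0.1429


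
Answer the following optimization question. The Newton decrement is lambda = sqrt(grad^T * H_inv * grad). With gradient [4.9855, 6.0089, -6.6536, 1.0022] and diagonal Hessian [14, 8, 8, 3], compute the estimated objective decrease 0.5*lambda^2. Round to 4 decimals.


Step 1: H is diagonal, so H^(-1) * g = [0.3561, 0.7511, -0.8317, 0.3341].
Step 2: g^T H^(-1) g = sum_i g_i^2 / H_ii
  = (4.9855)^2/14 + (6.0089)^2/8 + (-6.6536)^2/8 + (1.0022)^2/3
  = 1.7754 + 4.5134 + 5.5338 + 0.3348 = 12.1573
Step 3: Objective decrease = 0.5 * g^T H^(-1) g = 6.0787
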